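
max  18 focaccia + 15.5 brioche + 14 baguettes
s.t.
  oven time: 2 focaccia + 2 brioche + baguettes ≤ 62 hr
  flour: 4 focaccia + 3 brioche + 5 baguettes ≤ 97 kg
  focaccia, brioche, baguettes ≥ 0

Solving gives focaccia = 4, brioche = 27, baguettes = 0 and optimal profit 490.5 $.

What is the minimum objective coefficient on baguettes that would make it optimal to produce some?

At the optimum: oven time uses 62 of 62 (binding); flour uses 97 of 97 (binding).
The binding rows give the dual system: 2·y_oven time + 4·y_flour = 18 and 2·y_oven time + 3·y_flour = 15.5.
This yields shadow prices y_oven time = 4, y_flour = 2.5.
baguettes enters the basis when its profit ≥ yᵀa₃ = 4·1 + 2.5·5 = 16.5.

16.5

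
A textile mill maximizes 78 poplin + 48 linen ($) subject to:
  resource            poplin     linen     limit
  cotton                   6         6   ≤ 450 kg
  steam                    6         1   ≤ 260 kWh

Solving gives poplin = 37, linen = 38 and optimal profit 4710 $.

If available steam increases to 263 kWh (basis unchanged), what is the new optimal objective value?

Both cotton and steam are binding at x*.
From A_Bᵀ y = c: 6·y_cotton + 6·y_steam = 78; 6·y_cotton + 1·y_steam = 48.
This yields shadow prices y_cotton = 7, y_steam = 6.
Δz = y_steam·Δb = 6 × (3) = 18, so new z* = 4710 + 18 = 4728.

4728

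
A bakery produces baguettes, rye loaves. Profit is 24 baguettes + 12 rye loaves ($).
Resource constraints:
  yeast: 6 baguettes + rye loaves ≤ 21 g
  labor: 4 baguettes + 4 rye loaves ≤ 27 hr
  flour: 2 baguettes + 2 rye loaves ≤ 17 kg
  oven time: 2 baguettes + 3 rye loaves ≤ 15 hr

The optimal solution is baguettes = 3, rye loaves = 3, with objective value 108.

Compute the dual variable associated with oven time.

Binding: yeast and oven time. Non-binding: labor (3 unused), flour (5 unused).
Since labor, flour are not tight, their duals are 0.
The binding rows give the dual system: 6·y_yeast + 2·y_oven time = 24 and 1·y_yeast + 3·y_oven time = 12.
Solving: y_yeast = 3, y_oven time = 3.
Shadow price of oven time = 3.

3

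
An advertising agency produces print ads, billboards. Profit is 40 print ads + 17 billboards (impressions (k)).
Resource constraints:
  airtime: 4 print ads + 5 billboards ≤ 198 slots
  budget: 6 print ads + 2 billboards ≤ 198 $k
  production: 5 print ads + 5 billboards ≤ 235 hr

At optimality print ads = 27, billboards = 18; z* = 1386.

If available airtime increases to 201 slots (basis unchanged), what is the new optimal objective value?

Binding: airtime and budget. Non-binding: production (10 unused).
Slack constraints have shadow price 0 (complementary slackness).
Dual feasibility on the basic columns requires 4·y_airtime + 6·y_budget = 40, 5·y_airtime + 2·y_budget = 17.
Solving: y_airtime = 1, y_budget = 6.
Δz = y_airtime·Δb = 1 × (3) = 3, so new z* = 1386 + 3 = 1389.

1389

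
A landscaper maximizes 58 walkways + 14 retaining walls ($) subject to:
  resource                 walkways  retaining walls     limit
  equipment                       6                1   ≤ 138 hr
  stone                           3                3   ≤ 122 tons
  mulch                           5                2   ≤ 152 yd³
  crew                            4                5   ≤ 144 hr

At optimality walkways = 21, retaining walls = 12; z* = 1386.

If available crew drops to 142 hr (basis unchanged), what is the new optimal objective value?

1384

Check each constraint at x*: equipment 138/138 (tight); stone 99/122 (slack 23); mulch 129/152 (slack 23); crew 144/144 (tight).
Slack constraints have shadow price 0 (complementary slackness).
Dual feasibility on the basic columns requires 6·y_equipment + 4·y_crew = 58, 1·y_equipment + 5·y_crew = 14.
This yields shadow prices y_equipment = 9, y_crew = 1.
Δz = y_crew·Δb = 1 × (-2) = -2, so new z* = 1386 − 2 = 1384.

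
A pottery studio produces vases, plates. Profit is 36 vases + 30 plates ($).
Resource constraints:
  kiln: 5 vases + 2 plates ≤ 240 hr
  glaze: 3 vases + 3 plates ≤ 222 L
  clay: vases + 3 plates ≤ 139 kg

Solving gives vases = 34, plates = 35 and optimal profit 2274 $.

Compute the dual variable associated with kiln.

Check each constraint at x*: kiln 240/240 (tight); glaze 207/222 (slack 15); clay 139/139 (tight).
By complementary slackness, y = 0 for the non-binding constraint.
The binding rows give the dual system: 5·y_kiln + 1·y_clay = 36 and 2·y_kiln + 3·y_clay = 30.
→ y_kiln = 6 and y_clay = 6.
Shadow price of kiln = 6.

6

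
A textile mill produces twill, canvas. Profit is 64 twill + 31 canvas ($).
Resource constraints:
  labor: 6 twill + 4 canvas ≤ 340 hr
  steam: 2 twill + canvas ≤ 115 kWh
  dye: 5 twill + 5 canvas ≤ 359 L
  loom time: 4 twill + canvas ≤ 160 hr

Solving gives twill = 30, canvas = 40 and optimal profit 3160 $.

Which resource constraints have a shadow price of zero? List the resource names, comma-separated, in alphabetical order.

dye, steam

labor: 340/340 (binding)
steam: 100/115 (slack 15)
dye: 350/359 (slack 9)
loom time: 160/160 (binding)
By complementary slackness, a constraint with positive slack has shadow price 0 → dye, steam.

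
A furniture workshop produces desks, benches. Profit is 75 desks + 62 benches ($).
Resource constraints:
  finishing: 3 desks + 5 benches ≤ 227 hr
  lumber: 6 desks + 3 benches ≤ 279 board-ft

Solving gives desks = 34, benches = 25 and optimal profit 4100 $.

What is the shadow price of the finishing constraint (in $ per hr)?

7

Both finishing and lumber are binding at x*.
Dual feasibility on the basic columns requires 3·y_finishing + 6·y_lumber = 75, 5·y_finishing + 3·y_lumber = 62.
Solving: y_finishing = 7, y_lumber = 9.
Shadow price of finishing = 7.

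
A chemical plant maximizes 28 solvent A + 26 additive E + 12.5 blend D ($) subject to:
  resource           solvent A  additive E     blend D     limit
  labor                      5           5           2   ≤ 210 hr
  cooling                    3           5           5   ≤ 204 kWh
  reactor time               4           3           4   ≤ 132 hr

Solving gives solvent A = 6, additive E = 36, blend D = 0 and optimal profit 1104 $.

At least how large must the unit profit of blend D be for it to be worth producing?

At the optimum: labor uses 210 of 210 (binding); cooling uses 198 of 204 (slack = 6); reactor time uses 132 of 132 (binding).
By complementary slackness, y = 0 for the non-binding constraint.
From A_Bᵀ y = c: 5·y_labor + 4·y_reactor time = 28; 5·y_labor + 3·y_reactor time = 26.
This yields shadow prices y_labor = 4, y_reactor time = 2.
blend D enters the basis when its profit ≥ yᵀa₃ = 4·2 + 2·4 = 16.

16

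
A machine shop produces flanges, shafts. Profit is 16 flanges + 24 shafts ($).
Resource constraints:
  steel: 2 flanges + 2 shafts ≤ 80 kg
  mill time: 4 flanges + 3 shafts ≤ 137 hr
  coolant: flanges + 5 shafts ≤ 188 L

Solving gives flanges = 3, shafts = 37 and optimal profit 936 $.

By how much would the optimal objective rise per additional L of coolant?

2

Binding: steel and coolant. Non-binding: mill time (14 unused).
By complementary slackness, y = 0 for the non-binding constraint.
The binding rows give the dual system: 2·y_steel + 1·y_coolant = 16 and 2·y_steel + 5·y_coolant = 24.
This yields shadow prices y_steel = 7, y_coolant = 2.
Shadow price of coolant = 2.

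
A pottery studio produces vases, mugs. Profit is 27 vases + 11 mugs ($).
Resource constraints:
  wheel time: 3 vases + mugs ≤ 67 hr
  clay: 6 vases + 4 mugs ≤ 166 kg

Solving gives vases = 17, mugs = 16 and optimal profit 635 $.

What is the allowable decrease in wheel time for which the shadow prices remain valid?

25.5

Binding constraints: wheel time, clay. The basis is B = [[3,1],[6,4]] with det 6.
Per unit decrease in wheel time, x* moves by d = (-0.6667, 1).
The basis stays optimal until vases reaches 0; allowable decrease = 25.5 hr.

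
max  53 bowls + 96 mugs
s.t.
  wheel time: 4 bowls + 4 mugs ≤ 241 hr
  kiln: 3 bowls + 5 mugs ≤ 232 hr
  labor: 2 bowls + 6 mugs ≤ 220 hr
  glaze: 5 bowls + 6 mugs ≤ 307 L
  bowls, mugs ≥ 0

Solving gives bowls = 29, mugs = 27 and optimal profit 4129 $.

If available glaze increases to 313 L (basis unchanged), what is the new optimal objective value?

At the optimum: wheel time uses 224 of 241 (slack = 17); kiln uses 222 of 232 (slack = 10); labor uses 220 of 220 (binding); glaze uses 307 of 307 (binding).
By complementary slackness, y = 0 for the non-binding constraints.
From A_Bᵀ y = c: 2·y_labor + 5·y_glaze = 53; 6·y_labor + 6·y_glaze = 96.
This yields shadow prices y_labor = 9, y_glaze = 7.
Δz = y_glaze·Δb = 7 × (6) = 42, so new z* = 4129 + 42 = 4171.

4171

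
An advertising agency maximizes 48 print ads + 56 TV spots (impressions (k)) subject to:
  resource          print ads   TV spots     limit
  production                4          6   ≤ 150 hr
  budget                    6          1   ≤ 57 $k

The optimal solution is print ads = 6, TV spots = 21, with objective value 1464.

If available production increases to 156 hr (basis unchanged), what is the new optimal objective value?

1518

Both production and budget are binding at x*.
From A_Bᵀ y = c: 4·y_production + 6·y_budget = 48; 6·y_production + 1·y_budget = 56.
Solving: y_production = 9, y_budget = 2.
Δz = y_production·Δb = 9 × (6) = 54, so new z* = 1464 + 54 = 1518.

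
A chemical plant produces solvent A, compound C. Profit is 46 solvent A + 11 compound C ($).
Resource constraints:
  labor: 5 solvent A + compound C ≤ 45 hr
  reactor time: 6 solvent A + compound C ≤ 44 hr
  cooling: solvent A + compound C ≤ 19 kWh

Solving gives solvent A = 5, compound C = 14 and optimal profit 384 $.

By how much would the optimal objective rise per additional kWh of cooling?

At the optimum: labor uses 39 of 45 (slack = 6); reactor time uses 44 of 44 (binding); cooling uses 19 of 19 (binding).
Slack constraints have shadow price 0 (complementary slackness).
The binding rows give the dual system: 6·y_reactor time + 1·y_cooling = 46 and 1·y_reactor time + 1·y_cooling = 11.
This yields shadow prices y_reactor time = 7, y_cooling = 4.
Shadow price of cooling = 4.

4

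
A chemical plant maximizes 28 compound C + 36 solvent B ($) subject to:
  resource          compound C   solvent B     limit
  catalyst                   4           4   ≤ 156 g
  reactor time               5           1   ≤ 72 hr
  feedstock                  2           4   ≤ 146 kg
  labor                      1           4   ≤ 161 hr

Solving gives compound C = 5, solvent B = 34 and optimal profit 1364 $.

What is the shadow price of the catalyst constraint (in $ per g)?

At the optimum: catalyst uses 156 of 156 (binding); reactor time uses 59 of 72 (slack = 13); feedstock uses 146 of 146 (binding); labor uses 141 of 161 (slack = 20).
By complementary slackness, y = 0 for the non-binding constraints.
From A_Bᵀ y = c: 4·y_catalyst + 2·y_feedstock = 28; 4·y_catalyst + 4·y_feedstock = 36.
This yields shadow prices y_catalyst = 5, y_feedstock = 4.
Shadow price of catalyst = 5.

5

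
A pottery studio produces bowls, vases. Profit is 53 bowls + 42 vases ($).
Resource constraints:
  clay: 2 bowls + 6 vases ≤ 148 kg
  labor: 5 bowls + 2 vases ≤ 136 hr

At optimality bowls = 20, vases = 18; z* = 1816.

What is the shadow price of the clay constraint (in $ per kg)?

At the optimum: clay uses 148 of 148 (binding); labor uses 136 of 136 (binding).
Dual feasibility on the basic columns requires 2·y_clay + 5·y_labor = 53, 6·y_clay + 2·y_labor = 42.
This yields shadow prices y_clay = 4, y_labor = 9.
Shadow price of clay = 4.

4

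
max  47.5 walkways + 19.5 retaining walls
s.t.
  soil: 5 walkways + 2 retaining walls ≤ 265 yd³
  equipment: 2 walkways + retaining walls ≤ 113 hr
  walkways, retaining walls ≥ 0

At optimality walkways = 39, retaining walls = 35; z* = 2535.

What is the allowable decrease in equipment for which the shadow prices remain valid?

7

Binding constraints: soil, equipment. The basis is B = [[5,2],[2,1]] with det 1.
Per unit decrease in equipment, x* moves by d = (2, -5).
The basis stays optimal until retaining walls reaches 0; allowable decrease = 7 hr.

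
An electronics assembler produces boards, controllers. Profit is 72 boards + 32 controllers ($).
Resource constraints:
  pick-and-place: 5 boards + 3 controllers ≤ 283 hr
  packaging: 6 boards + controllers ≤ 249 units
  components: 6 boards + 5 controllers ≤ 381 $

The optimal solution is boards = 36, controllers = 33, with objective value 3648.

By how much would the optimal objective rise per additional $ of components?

Check each constraint at x*: pick-and-place 279/283 (slack 4); packaging 249/249 (tight); components 381/381 (tight).
Since pick-and-place is not tight, its dual is 0.
The binding rows give the dual system: 6·y_packaging + 6·y_components = 72 and 1·y_packaging + 5·y_components = 32.
Solving: y_packaging = 7, y_components = 5.
Shadow price of components = 5.

5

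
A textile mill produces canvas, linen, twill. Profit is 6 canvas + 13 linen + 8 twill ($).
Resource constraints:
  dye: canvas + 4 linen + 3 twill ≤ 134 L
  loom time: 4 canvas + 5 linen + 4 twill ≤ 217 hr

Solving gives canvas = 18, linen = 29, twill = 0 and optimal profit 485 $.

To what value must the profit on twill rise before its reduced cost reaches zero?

At the optimum: dye uses 134 of 134 (binding); loom time uses 217 of 217 (binding).
The binding rows give the dual system: 1·y_dye + 4·y_loom time = 6 and 4·y_dye + 5·y_loom time = 13.
This yields shadow prices y_dye = 2, y_loom time = 1.
twill enters the basis when its profit ≥ yᵀa₃ = 2·3 + 1·4 = 10.

10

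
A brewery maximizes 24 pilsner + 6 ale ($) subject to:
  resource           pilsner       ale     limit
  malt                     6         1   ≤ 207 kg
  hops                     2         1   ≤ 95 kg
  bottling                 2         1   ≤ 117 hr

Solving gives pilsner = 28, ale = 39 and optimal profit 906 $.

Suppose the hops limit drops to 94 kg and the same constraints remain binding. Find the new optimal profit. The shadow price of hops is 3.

Δb = -1, so new z* = 906 + (3)·(-1) = 906 − 3 = 903.

903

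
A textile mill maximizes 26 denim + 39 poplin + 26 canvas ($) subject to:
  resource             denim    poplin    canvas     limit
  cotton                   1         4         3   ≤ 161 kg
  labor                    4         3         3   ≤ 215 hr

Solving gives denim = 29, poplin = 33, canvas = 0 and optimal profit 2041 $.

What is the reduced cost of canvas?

-7

At the optimum: cotton uses 161 of 161 (binding); labor uses 215 of 215 (binding).
Dual feasibility on the basic columns requires 1·y_cotton + 4·y_labor = 26, 4·y_cotton + 3·y_labor = 39.
This yields shadow prices y_cotton = 6, y_labor = 5.
Reduced cost of canvas: c₃ − yᵀa₃ = 26 − (6·3 + 5·3) = 26 − 33 = -7.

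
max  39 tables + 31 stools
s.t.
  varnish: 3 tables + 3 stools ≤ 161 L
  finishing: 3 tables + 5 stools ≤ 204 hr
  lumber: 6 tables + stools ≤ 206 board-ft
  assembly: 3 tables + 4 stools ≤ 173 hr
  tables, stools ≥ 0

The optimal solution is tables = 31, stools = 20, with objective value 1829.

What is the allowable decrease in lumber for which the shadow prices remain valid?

77

Binding constraints: lumber, assembly. The basis is B = [[6,1],[3,4]] with det 21.
Per unit decrease in lumber, x* moves by d = (-0.1905, 0.1429).
The basis stays optimal until finishing becomes binding; allowable decrease = 77 board-ft.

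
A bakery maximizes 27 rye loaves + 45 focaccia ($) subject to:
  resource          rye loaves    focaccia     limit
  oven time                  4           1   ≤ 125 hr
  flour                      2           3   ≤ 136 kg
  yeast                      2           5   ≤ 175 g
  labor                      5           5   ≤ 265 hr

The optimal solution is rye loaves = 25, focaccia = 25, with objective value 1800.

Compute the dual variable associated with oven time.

2.5

At the optimum: oven time uses 125 of 125 (binding); flour uses 125 of 136 (slack = 11); yeast uses 175 of 175 (binding); labor uses 250 of 265 (slack = 15).
Since flour, labor are not tight, their duals are 0.
Dual feasibility on the basic columns requires 4·y_oven time + 2·y_yeast = 27, 1·y_oven time + 5·y_yeast = 45.
→ y_oven time = 2.5 and y_yeast = 8.5.
Shadow price of oven time = 2.5.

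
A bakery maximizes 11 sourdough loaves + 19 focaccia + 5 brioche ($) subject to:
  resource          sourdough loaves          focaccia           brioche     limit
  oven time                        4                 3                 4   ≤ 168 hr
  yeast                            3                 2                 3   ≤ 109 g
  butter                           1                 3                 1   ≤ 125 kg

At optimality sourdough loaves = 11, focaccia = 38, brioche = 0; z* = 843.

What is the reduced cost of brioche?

-6

Binding: yeast and butter. Non-binding: oven time (10 unused).
By complementary slackness, y = 0 for the non-binding constraint.
Dual feasibility on the basic columns requires 3·y_yeast + 1·y_butter = 11, 2·y_yeast + 3·y_butter = 19.
→ y_yeast = 2 and y_butter = 5.
Reduced cost of brioche: c₃ − yᵀa₃ = 5 − (2·3 + 5·1) = 5 − 11 = -6.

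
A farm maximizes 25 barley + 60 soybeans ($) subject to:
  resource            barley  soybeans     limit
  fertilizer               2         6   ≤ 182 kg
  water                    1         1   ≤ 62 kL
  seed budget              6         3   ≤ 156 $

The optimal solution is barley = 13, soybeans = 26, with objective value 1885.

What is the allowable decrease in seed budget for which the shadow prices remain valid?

Binding constraints: fertilizer, seed budget. The basis is B = [[2,6],[6,3]] with det -30.
Per unit decrease in seed budget, x* moves by d = (-0.2, 0.0667).
The basis stays optimal until barley reaches 0; allowable decrease = 65 $.

65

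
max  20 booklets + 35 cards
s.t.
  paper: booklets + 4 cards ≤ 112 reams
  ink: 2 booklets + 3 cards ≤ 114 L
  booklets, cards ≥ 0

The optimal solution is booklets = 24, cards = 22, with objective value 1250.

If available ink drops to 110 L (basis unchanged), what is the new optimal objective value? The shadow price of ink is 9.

Δb = -4, so new z* = 1250 + (9)·(-4) = 1250 − 36 = 1214.

1214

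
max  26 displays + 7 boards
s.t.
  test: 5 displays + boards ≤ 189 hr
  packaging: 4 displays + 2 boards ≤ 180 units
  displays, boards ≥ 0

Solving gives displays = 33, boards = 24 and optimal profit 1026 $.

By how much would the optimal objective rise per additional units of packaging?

1.5

Both test and packaging are binding at x*.
The binding rows give the dual system: 5·y_test + 4·y_packaging = 26 and 1·y_test + 2·y_packaging = 7.
Solving: y_test = 4, y_packaging = 1.5.
Shadow price of packaging = 1.5.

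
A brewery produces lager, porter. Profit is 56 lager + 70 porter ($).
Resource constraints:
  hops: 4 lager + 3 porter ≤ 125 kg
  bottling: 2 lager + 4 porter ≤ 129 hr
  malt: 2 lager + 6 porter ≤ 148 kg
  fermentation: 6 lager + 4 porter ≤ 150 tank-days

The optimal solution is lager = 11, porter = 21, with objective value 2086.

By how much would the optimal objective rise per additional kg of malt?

Check each constraint at x*: hops 107/125 (slack 18); bottling 106/129 (slack 23); malt 148/148 (tight); fermentation 150/150 (tight).
Slack constraints have shadow price 0 (complementary slackness).
From A_Bᵀ y = c: 2·y_malt + 6·y_fermentation = 56; 6·y_malt + 4·y_fermentation = 70.
This yields shadow prices y_malt = 7, y_fermentation = 7.
Shadow price of malt = 7.

7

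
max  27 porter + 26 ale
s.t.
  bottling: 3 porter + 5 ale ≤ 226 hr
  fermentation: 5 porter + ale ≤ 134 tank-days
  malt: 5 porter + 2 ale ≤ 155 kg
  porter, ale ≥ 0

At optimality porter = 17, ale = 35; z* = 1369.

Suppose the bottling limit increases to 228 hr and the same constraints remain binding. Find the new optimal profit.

1377

At the optimum: bottling uses 226 of 226 (binding); fermentation uses 120 of 134 (slack = 14); malt uses 155 of 155 (binding).
Slack constraints have shadow price 0 (complementary slackness).
From A_Bᵀ y = c: 3·y_bottling + 5·y_malt = 27; 5·y_bottling + 2·y_malt = 26.
→ y_bottling = 4 and y_malt = 3.
Δz = y_bottling·Δb = 4 × (2) = 8, so new z* = 1369 + 8 = 1377.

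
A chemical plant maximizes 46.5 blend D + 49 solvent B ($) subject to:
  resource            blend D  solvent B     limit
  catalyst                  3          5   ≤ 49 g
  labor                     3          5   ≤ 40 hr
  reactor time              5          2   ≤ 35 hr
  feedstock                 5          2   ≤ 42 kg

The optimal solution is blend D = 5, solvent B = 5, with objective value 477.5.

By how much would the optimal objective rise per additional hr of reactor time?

4.5

At the optimum: catalyst uses 40 of 49 (slack = 9); labor uses 40 of 40 (binding); reactor time uses 35 of 35 (binding); feedstock uses 35 of 42 (slack = 7).
Slack constraints have shadow price 0 (complementary slackness).
The binding rows give the dual system: 3·y_labor + 5·y_reactor time = 46.5 and 5·y_labor + 2·y_reactor time = 49.
→ y_labor = 8 and y_reactor time = 4.5.
Shadow price of reactor time = 4.5.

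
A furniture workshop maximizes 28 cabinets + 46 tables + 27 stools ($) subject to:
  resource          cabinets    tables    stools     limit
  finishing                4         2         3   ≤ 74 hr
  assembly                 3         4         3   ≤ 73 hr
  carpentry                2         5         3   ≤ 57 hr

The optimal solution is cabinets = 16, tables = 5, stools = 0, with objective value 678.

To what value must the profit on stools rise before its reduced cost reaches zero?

33

At the optimum: finishing uses 74 of 74 (binding); assembly uses 68 of 73 (slack = 5); carpentry uses 57 of 57 (binding).
Slack constraints have shadow price 0 (complementary slackness).
Dual feasibility on the basic columns requires 4·y_finishing + 2·y_carpentry = 28, 2·y_finishing + 5·y_carpentry = 46.
This yields shadow prices y_finishing = 3, y_carpentry = 8.
stools enters the basis when its profit ≥ yᵀa₃ = 3·3 + 8·3 = 33.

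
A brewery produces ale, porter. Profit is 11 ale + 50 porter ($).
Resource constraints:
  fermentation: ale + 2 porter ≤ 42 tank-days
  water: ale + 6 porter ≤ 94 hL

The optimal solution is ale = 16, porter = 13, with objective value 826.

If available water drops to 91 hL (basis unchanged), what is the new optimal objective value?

805

Both fermentation and water are binding at x*.
Dual feasibility on the basic columns requires 1·y_fermentation + 1·y_water = 11, 2·y_fermentation + 6·y_water = 50.
→ y_fermentation = 4 and y_water = 7.
Δz = y_water·Δb = 7 × (-3) = -21, so new z* = 826 − 21 = 805.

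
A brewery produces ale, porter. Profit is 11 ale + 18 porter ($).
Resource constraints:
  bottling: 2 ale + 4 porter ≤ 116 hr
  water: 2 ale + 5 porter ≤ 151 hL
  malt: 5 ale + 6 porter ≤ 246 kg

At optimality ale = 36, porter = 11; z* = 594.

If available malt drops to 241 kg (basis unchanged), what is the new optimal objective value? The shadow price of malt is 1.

589

Δb = -5, so new z* = 594 + (1)·(-5) = 594 − 5 = 589.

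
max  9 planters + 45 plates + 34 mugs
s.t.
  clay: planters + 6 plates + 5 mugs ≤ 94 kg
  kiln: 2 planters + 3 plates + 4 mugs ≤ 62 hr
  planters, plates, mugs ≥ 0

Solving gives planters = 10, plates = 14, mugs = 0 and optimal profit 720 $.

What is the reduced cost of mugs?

At the optimum: clay uses 94 of 94 (binding); kiln uses 62 of 62 (binding).
Dual feasibility on the basic columns requires 1·y_clay + 2·y_kiln = 9, 6·y_clay + 3·y_kiln = 45.
→ y_clay = 7 and y_kiln = 1.
Reduced cost of mugs: c₃ − yᵀa₃ = 34 − (7·5 + 1·4) = 34 − 39 = -5.

-5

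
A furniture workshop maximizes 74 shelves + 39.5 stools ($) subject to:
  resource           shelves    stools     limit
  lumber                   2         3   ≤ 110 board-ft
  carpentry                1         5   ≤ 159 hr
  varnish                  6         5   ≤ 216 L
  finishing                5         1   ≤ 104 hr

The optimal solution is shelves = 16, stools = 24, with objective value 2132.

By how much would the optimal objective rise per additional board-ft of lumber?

Binding: varnish and finishing. Non-binding: lumber (6 unused), carpentry (23 unused).
By complementary slackness, y = 0 for the non-binding constraints.
Dual feasibility on the basic columns requires 6·y_varnish + 5·y_finishing = 74, 5·y_varnish + 1·y_finishing = 39.5.
→ y_varnish = 6.5 and y_finishing = 7.
Shadow price of lumber = 0.

0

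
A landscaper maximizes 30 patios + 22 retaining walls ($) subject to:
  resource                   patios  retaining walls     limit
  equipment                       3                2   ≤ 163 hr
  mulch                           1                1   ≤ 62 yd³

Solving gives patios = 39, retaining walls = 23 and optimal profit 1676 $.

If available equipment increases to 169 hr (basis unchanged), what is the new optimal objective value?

Check each constraint at x*: equipment 163/163 (tight); mulch 62/62 (tight).
The binding rows give the dual system: 3·y_equipment + 1·y_mulch = 30 and 2·y_equipment + 1·y_mulch = 22.
Solving: y_equipment = 8, y_mulch = 6.
Δz = y_equipment·Δb = 8 × (6) = 48, so new z* = 1676 + 48 = 1724.

1724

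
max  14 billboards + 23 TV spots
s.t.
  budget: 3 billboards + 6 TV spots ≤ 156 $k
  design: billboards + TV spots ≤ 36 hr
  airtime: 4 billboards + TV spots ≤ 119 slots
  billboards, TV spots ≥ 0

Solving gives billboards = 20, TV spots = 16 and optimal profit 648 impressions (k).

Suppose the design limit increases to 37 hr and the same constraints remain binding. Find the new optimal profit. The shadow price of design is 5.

Δb = 1, so new z* = 648 + (5)·(1) = 648 + 5 = 653.

653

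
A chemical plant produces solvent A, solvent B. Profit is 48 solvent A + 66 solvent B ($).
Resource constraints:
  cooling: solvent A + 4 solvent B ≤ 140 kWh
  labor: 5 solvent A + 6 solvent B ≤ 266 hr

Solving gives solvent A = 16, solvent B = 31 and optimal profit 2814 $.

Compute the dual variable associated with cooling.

Check each constraint at x*: cooling 140/140 (tight); labor 266/266 (tight).
The binding rows give the dual system: 1·y_cooling + 5·y_labor = 48 and 4·y_cooling + 6·y_labor = 66.
→ y_cooling = 3 and y_labor = 9.
Shadow price of cooling = 3.

3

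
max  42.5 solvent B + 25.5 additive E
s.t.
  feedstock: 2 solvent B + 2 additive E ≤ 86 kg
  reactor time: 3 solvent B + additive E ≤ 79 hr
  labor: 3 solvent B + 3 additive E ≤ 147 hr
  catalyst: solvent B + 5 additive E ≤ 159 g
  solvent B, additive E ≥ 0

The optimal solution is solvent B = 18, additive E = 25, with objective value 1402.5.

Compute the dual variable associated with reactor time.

At the optimum: feedstock uses 86 of 86 (binding); reactor time uses 79 of 79 (binding); labor uses 129 of 147 (slack = 18); catalyst uses 143 of 159 (slack = 16).
Since labor, catalyst are not tight, their duals are 0.
The binding rows give the dual system: 2·y_feedstock + 3·y_reactor time = 42.5 and 2·y_feedstock + 1·y_reactor time = 25.5.
→ y_feedstock = 8.5 and y_reactor time = 8.5.
Shadow price of reactor time = 8.5.

8.5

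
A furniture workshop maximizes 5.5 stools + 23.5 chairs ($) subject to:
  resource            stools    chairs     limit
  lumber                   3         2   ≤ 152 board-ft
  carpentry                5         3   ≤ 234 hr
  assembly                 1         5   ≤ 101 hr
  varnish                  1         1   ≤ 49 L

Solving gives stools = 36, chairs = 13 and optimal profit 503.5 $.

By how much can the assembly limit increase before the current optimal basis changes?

144

Binding constraints: assembly, varnish. The basis is B = [[1,5],[1,1]] with det -4.
Per unit increase in assembly, x* moves by d = (-0.25, 0.25).
The basis stays optimal until stools reaches 0; allowable increase = 144 hr.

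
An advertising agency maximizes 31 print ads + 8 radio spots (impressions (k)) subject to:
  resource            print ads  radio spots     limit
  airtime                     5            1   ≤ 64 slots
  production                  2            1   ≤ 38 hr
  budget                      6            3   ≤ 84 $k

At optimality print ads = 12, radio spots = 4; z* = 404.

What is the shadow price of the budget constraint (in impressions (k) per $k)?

Binding: airtime and budget. Non-binding: production (10 unused).
By complementary slackness, y = 0 for the non-binding constraint.
Dual feasibility on the basic columns requires 5·y_airtime + 6·y_budget = 31, 1·y_airtime + 3·y_budget = 8.
Solving: y_airtime = 5, y_budget = 1.
Shadow price of budget = 1.

1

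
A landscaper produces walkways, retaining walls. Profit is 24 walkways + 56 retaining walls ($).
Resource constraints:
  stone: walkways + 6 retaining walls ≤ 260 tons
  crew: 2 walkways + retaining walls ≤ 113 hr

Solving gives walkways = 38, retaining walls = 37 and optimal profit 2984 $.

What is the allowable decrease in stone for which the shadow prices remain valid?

Binding constraints: stone, crew. The basis is B = [[1,6],[2,1]] with det -11.
Per unit decrease in stone, x* moves by d = (0.0909, -0.1818).
The basis stays optimal until retaining walls reaches 0; allowable decrease = 203.5 tons.

203.5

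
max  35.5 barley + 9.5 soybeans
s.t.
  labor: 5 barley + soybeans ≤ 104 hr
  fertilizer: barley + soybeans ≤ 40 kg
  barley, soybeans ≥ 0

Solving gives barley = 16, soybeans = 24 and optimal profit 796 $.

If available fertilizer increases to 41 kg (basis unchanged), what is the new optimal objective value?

Both labor and fertilizer are binding at x*.
Dual feasibility on the basic columns requires 5·y_labor + 1·y_fertilizer = 35.5, 1·y_labor + 1·y_fertilizer = 9.5.
This yields shadow prices y_labor = 6.5, y_fertilizer = 3.
Δz = y_fertilizer·Δb = 3 × (1) = 3, so new z* = 796 + 3 = 799.

799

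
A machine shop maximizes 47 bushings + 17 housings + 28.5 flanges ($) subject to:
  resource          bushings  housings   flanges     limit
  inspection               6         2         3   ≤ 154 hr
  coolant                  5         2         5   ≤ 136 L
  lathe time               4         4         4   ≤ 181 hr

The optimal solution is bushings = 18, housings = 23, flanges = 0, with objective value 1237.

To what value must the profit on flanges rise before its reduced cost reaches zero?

Check each constraint at x*: inspection 154/154 (tight); coolant 136/136 (tight); lathe time 164/181 (slack 17).
By complementary slackness, y = 0 for the non-binding constraint.
Dual feasibility on the basic columns requires 6·y_inspection + 5·y_coolant = 47, 2·y_inspection + 2·y_coolant = 17.
Solving: y_inspection = 4.5, y_coolant = 4.
flanges enters the basis when its profit ≥ yᵀa₃ = 4.5·3 + 4·5 = 33.5.

33.5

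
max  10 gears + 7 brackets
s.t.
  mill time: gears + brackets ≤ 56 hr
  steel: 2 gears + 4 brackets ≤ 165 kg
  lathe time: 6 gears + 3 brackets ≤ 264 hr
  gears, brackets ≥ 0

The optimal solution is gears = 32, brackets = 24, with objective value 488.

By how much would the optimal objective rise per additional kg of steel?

At the optimum: mill time uses 56 of 56 (binding); steel uses 160 of 165 (slack = 5); lathe time uses 264 of 264 (binding).
By complementary slackness, y = 0 for the non-binding constraint.
The binding rows give the dual system: 1·y_mill time + 6·y_lathe time = 10 and 1·y_mill time + 3·y_lathe time = 7.
This yields shadow prices y_mill time = 4, y_lathe time = 1.
Shadow price of steel = 0.

0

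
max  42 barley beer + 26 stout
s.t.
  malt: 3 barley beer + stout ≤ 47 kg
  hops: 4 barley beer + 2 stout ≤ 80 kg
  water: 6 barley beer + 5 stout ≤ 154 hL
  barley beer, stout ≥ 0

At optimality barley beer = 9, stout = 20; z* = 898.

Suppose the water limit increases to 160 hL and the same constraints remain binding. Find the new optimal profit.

922

At the optimum: malt uses 47 of 47 (binding); hops uses 76 of 80 (slack = 4); water uses 154 of 154 (binding).
By complementary slackness, y = 0 for the non-binding constraint.
From A_Bᵀ y = c: 3·y_malt + 6·y_water = 42; 1·y_malt + 5·y_water = 26.
This yields shadow prices y_malt = 6, y_water = 4.
Δz = y_water·Δb = 4 × (6) = 24, so new z* = 898 + 24 = 922.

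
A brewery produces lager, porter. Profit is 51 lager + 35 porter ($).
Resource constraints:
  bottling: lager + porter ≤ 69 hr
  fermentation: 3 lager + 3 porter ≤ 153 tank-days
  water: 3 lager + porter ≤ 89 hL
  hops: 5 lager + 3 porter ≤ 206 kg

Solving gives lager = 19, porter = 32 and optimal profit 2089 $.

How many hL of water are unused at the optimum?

0

water used = 3·19 + 1·32 = 89; slack = 89 − 89 = 0.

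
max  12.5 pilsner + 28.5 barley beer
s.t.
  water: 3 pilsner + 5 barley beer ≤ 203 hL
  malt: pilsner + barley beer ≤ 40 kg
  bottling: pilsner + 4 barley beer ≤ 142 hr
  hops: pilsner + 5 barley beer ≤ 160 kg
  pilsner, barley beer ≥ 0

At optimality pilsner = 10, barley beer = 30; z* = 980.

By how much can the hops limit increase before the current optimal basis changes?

16

Binding constraints: malt, hops. The basis is B = [[1,1],[1,5]] with det 4.
Per unit increase in hops, x* moves by d = (-0.25, 0.25).
The basis stays optimal until bottling becomes binding; allowable increase = 16 kg.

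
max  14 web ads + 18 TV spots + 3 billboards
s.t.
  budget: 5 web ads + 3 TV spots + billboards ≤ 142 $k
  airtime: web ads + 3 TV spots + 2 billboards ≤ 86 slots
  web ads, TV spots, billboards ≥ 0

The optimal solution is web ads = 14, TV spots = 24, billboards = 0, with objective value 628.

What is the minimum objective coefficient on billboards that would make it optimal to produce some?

10

Both budget and airtime are binding at x*.
Dual feasibility on the basic columns requires 5·y_budget + 1·y_airtime = 14, 3·y_budget + 3·y_airtime = 18.
This yields shadow prices y_budget = 2, y_airtime = 4.
billboards enters the basis when its profit ≥ yᵀa₃ = 2·1 + 4·2 = 10.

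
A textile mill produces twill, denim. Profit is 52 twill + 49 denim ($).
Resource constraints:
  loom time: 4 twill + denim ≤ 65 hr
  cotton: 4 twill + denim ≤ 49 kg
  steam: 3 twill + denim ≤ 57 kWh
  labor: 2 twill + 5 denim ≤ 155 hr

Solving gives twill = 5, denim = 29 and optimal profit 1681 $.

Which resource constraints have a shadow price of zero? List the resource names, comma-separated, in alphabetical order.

loom time: 49/65 (slack 16)
cotton: 49/49 (binding)
steam: 44/57 (slack 13)
labor: 155/155 (binding)
By complementary slackness, a constraint with positive slack has shadow price 0 → loom time, steam.

loom time, steam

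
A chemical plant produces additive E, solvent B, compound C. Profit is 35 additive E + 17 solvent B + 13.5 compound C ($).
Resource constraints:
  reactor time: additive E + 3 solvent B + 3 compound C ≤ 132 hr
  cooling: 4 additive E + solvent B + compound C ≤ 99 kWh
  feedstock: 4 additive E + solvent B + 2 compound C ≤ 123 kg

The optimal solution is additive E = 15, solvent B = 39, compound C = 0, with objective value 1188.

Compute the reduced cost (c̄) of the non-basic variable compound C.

-3.5

Binding: reactor time and cooling. Non-binding: feedstock (24 unused).
Since feedstock is not tight, its dual is 0.
From A_Bᵀ y = c: 1·y_reactor time + 4·y_cooling = 35; 3·y_reactor time + 1·y_cooling = 17.
→ y_reactor time = 3 and y_cooling = 8.
Reduced cost of compound C: c₃ − yᵀa₃ = 13.5 − (3·3 + 8·1) = 13.5 − 17 = -3.5.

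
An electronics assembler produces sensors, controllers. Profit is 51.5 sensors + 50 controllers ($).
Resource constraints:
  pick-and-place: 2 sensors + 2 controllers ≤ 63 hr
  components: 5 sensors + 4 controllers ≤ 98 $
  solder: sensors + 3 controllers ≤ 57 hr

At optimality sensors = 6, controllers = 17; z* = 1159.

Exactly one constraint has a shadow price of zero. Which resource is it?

pick-and-place: 46/63 (slack 17)
components: 98/98 (binding)
solder: 57/57 (binding)
By complementary slackness, a constraint with positive slack has shadow price 0 → pick-and-place.

pick-and-place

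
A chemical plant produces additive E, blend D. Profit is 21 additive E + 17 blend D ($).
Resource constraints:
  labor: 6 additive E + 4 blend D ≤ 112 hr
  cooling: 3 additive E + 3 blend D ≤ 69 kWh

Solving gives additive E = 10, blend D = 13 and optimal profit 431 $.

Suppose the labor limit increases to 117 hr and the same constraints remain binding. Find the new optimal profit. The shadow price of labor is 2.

Δb = 5, so new z* = 431 + (2)·(5) = 431 + 10 = 441.

441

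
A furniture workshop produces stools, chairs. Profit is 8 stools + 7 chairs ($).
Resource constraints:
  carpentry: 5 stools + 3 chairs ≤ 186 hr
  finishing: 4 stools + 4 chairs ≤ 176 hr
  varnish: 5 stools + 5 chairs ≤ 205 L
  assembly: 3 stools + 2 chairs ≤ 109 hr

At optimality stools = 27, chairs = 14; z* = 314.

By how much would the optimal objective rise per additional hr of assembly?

1

At the optimum: carpentry uses 177 of 186 (slack = 9); finishing uses 164 of 176 (slack = 12); varnish uses 205 of 205 (binding); assembly uses 109 of 109 (binding).
Slack constraints have shadow price 0 (complementary slackness).
The binding rows give the dual system: 5·y_varnish + 3·y_assembly = 8 and 5·y_varnish + 2·y_assembly = 7.
This yields shadow prices y_varnish = 1, y_assembly = 1.
Shadow price of assembly = 1.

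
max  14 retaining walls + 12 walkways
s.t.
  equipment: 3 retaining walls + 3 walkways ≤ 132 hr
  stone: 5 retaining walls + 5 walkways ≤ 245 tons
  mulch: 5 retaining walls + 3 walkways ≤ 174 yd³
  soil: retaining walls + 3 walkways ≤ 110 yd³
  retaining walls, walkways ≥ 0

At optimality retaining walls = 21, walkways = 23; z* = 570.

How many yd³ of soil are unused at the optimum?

20

soil used = 1·21 + 3·23 = 90; slack = 110 − 90 = 20.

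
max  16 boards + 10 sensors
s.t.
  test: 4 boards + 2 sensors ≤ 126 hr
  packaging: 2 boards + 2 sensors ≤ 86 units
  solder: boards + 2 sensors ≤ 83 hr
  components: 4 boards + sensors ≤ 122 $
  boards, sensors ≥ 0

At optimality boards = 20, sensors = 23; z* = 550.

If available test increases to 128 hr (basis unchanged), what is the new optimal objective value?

Binding: test and packaging. Non-binding: solder (17 unused), components (19 unused).
By complementary slackness, y = 0 for the non-binding constraints.
From A_Bᵀ y = c: 4·y_test + 2·y_packaging = 16; 2·y_test + 2·y_packaging = 10.
→ y_test = 3 and y_packaging = 2.
Δz = y_test·Δb = 3 × (2) = 6, so new z* = 550 + 6 = 556.

556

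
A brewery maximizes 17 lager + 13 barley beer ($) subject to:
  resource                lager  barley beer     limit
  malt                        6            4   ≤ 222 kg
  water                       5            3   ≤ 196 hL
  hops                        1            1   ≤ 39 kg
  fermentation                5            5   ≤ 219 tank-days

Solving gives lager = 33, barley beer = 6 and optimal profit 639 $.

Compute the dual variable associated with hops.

5

At the optimum: malt uses 222 of 222 (binding); water uses 183 of 196 (slack = 13); hops uses 39 of 39 (binding); fermentation uses 195 of 219 (slack = 24).
Since water, fermentation are not tight, their duals are 0.
The binding rows give the dual system: 6·y_malt + 1·y_hops = 17 and 4·y_malt + 1·y_hops = 13.
→ y_malt = 2 and y_hops = 5.
Shadow price of hops = 5.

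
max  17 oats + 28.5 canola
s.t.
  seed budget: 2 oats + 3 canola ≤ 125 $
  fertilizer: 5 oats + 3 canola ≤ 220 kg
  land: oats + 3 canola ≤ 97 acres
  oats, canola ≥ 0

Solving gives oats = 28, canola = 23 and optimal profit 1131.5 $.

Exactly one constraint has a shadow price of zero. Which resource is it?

fertilizer

seed budget: 125/125 (binding)
fertilizer: 209/220 (slack 11)
land: 97/97 (binding)
By complementary slackness, a constraint with positive slack has shadow price 0 → fertilizer.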